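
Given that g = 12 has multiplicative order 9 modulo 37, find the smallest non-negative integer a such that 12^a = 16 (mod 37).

Successive powers of 12 modulo 37:
  12^0=1  12^1=12  12^2=33  12^3=26  12^4=16
So 12^4 ≡ 16 (mod 37), giving a = 4.

4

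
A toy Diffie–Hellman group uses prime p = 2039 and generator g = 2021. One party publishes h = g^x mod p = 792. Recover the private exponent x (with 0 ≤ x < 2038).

1133

Baby-step giant-step with m = ceil(sqrt(2038)) = 46.
Baby table (2021^j mod 2039 for j=0..45):
  0:1  1:2021  2:324  3:285  4:987  5:585  6:1704  7:1952
  8:1566  9:358  10:1712  11:1808  12:80  13:599  14:1452  15:371
  16:1478  17:1942  18:1746  19:1196  20:901  21:94  22:347  23:1910
  24:283  25:1023  26:1976  27:1134  28:2017  29:396  30:1028  31:1886
  32:715  33:1403  34:1253  35:1914  36:211  37:280  38:1077  39:1004
  40:279  41:1095  42:680  43:2033  44:108  45:95
Giant step factor: 2021^(-46) ≡ 1537 (mod 2039).
Scan 792·1537^i mod 2039 for i = 0, 1, …:
  i=0: 792   i=1: 21   i=2: 1692   i=3: 879
  i=4: 1205   i=5: 673   i=6: 628   i=7: 789
  i=8: 1527   i=9: 110     …   i=23: 1827
  i=24: 396
Match at i=24, j=29: x = 24·46 + 29 = 1133.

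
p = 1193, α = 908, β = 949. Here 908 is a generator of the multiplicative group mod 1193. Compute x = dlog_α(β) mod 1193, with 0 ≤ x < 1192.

644

Baby-step giant-step with m = ceil(sqrt(1192)) = 35.
Baby table (908^j mod 1193 for j=0..34):
  0:1  1:908  2:101  3:1040  4:657  5:56  6:742  7:884
  8:976  9:1002  10:750  11:990  12:591  13:971  14:41  15:245
  16:562  17:885  18:691  19:1103  20:597  21:454  22:647  23:520
  24:925  25:28  26:371  27:442  28:488  29:501  30:375  31:495
  32:892  33:1082  34:617
Giant step factor: 908^(-35) ≡ 224 (mod 1193).
Scan 949·224^i mod 1193 for i = 0, 1, …:
  i=0: 949   i=1: 222   i=2: 815   i=3: 31
  i=4: 979   i=5: 977   i=6: 529   i=7: 389
  i=8: 47   i=9: 984     …   i=17: 847
  i=18: 41
Match at i=18, j=14: x = 18·35 + 14 = 644.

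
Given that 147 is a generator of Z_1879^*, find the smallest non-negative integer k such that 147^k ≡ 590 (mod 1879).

1570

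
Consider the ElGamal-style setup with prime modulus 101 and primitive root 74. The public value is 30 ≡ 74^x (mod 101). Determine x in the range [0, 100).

42

Baby-step giant-step with m = ceil(sqrt(100)) = 10.
Baby table (74^j mod 101 for j=0..9):
  0:1  1:74  2:22  3:12  4:80  5:62  6:43  7:51
  8:37  9:11
Giant step factor: 74^(-10) ≡ 17 (mod 101).
Scan 30·17^i mod 101 for i = 0, 1, …:
  i=0: 30   i=1: 5   i=2: 85   i=3: 31
  i=4: 22
Match at i=4, j=2: x = 4·10 + 2 = 42.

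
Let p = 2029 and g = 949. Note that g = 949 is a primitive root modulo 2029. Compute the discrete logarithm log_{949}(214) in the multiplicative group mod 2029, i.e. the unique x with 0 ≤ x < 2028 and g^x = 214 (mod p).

1936

Baby-step giant-step with m = ceil(sqrt(2028)) = 46.
Baby table (949^j mod 2029 for j=0..45):
  0:1  1:949  2:1754  3:766  4:552  5:366  6:375  7:800
  8:354  9:1161  10:42  11:1307  12:624  13:1737  14:865  15:1169
  16:1547  17:1136  18:665  19:66  20:1764  21:111  22:1860  23:1939
  24:1837  25:402  26:46  27:1045  28:1553  29:743  30:1044  31:604
  32:1018  33:278  34:52  35:652  36:1932  37:1281  38:298  39:771
  40:1239  41:1020  42:147  43:1531  44:155  45:1007
Giant step factor: 949^(-46) ≡ 634 (mod 2029).
Scan 214·634^i mod 2029 for i = 0, 1, …:
  i=0: 214   i=1: 1762   i=2: 1158   i=3: 1703
  i=4: 274   i=5: 1251   i=6: 1824   i=7: 1915
  i=8: 768   i=9: 1981     …   i=41: 1313
  i=42: 552
Match at i=42, j=4: x = 42·46 + 4 = 1936.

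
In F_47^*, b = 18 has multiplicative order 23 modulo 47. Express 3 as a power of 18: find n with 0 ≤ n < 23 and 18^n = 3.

Successive powers of 18 modulo 47:
  18^0=1  18^1=18  18^2=42  18^3=4  18^4=25  18^5=27
  18^6=16  18^7=6  18^8=14  18^9=17  18^10=24  18^11=9
  18^12=21  18^13=2  18^14=36  18^15=37  18^16=8  18^17=3
So 18^17 ≡ 3 (mod 47), giving n = 17.

17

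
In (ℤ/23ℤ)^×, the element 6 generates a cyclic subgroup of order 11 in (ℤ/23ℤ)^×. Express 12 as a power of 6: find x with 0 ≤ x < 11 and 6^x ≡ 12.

6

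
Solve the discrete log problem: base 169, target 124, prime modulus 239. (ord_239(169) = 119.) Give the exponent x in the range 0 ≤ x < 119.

48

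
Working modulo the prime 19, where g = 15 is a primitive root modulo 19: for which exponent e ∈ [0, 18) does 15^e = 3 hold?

11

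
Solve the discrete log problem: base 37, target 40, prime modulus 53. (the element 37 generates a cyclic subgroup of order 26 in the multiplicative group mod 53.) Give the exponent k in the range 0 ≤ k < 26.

Successive powers of 37 modulo 53:
  37^0=1  37^1=37  37^2=44  37^3=38  37^4=28  37^5=29
  37^6=13  37^7=4  37^8=42  37^9=17  37^10=46  37^11=6
  37^12=10  37^13=52  37^14=16  37^15=9  37^16=15  37^17=25
  37^18=24  37^19=40
So 37^19 ≡ 40 (mod 53), giving k = 19.

19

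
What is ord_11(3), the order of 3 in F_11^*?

5

The order of 3 must divide p − 1 = 10 = 2 · 5.
Divisors: 1, 2, 5, 10.
Check each in increasing order: 3^1 ≡ 3;  3^2 ≡ 9;  3^5 ≡ 1.
Smallest exponent giving 1 is 5.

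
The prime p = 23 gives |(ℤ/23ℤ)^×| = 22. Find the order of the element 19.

22

The order of 19 must divide p − 1 = 22 = 2 · 11.
Divisors: 1, 2, 11, 22.
Check each in increasing order: 19^1 ≡ 19;  19^2 ≡ 16;  19^11 ≡ 22;  19^22 ≡ 1.
Smallest exponent giving 1 is 22.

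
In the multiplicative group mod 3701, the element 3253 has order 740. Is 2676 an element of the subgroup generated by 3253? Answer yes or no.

yes

2676 ∈ ⟨3253⟩ iff 2676^740 ≡ 1 (mod 3701), since |⟨3253⟩| = 740.
2676^740 mod 3701 = 1.
Since 1 = 1, 2676 lies in the subgroup.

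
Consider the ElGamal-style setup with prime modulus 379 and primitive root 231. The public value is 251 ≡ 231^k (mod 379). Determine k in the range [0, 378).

Baby-step giant-step with m = ceil(sqrt(378)) = 20.
Baby table (231^j mod 379 for j=0..19):
  0:1  1:231  2:301  3:174  4:20  5:72  6:335  7:69
  8:21  9:303  10:257  11:243  12:41  13:375  14:213  15:312
  16:62  17:299  18:91  19:176
Giant step factor: 231^(-20) ≡ 92 (mod 379).
Scan 251·92^i mod 379 for i = 0, 1, …:
  i=0: 251   i=1: 352   i=2: 169   i=3: 9
  i=4: 70   i=5: 376   i=6: 103   i=7: 1
Match at i=7, j=0: k = 7·20 + 0 = 140.

140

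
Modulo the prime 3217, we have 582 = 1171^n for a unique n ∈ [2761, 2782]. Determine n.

Compute 1171^2761 mod 3217 = 1084, then multiply by 1171 repeatedly:
  1171^2761=1084  1171^2762=1866  1171^2763=743  1171^2764=1463  1171^2765=1729
  1171^2766=1166  1171^2767=1378  1171^2768=1921  1171^2769=808  1171^2770=370
  1171^2771=2192  1171^2772=2883  1171^2773=1360  1171^2774=145  1171^2775=2511
  1171^2776=43  1171^2777=2098  1171^2778=2187  1171^2779=245  1171^2780=582
Found 582 at exponent 2780.

2780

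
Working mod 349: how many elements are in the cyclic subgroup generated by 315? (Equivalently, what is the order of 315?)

The order of 315 must divide p − 1 = 348 = 2^2 · 3 · 29.
Divisors: 1, 2, 3, 4, 6, 12, 29, 58, 87, 116, 174, 348.
Check each in increasing order: 315^1 ≡ 315;  315^2 ≡ 109;  315^3 ≡ 133;  315^4 ≡ 15;  315^6 ≡ 239;  315^12 ≡ 234;  315^29 ≡ 24;  315^58 ≡ 227;  315^87 ≡ 213;  315^116 ≡ 226;  315^174 ≡ 348;  315^348 ≡ 1.
Smallest exponent giving 1 is 348.

348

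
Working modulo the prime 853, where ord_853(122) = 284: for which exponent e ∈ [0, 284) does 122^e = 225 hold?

Successive powers of 122 modulo 853:
  122^0=1  122^1=122  122^2=383  122^3=664  122^4=826  122^5=118
  122^6=748  122^7=838  122^8=729  122^9=226  122^10=276  122^11=405
  122^12=789  122^13=722  122^14=225
So 122^14 ≡ 225 (mod 853), giving e = 14.

14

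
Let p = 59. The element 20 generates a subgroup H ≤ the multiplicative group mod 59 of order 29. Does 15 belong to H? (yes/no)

yes

15 ∈ ⟨20⟩ iff 15^29 ≡ 1 (mod 59), since |⟨20⟩| = 29.
15^29 mod 59 = 1.
Since 1 = 1, 15 lies in the subgroup.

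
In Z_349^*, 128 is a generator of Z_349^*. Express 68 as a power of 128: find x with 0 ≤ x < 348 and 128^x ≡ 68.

Baby-step giant-step with m = ceil(sqrt(348)) = 19.
Baby table (128^j mod 349 for j=0..18):
  0:1  1:128  2:330  3:11  4:12  5:140  6:121  7:132
  8:144  9:284  10:56  11:188  12:332  13:267  14:323  15:162
  16:145  17:63  18:37
Giant step factor: 128^(-19) ≡ 114 (mod 349).
Scan 68·114^i mod 349 for i = 0, 1, …:
  i=0: 68   i=1: 74   i=2: 60   i=3: 209
  i=4: 94   i=5: 246   i=6: 124   i=7: 176
  i=8: 171   i=9: 299   i=10: 233   i=11: 38
  i=12: 144
Match at i=12, j=8: x = 12·19 + 8 = 236.

236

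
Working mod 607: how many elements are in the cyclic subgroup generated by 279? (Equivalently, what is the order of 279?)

The order of 279 must divide p − 1 = 606 = 2 · 3 · 101.
Divisors: 1, 2, 3, 6, 101, 202, 303, 606.
Check each in increasing order: 279^1 ≡ 279;  279^2 ≡ 145;  279^3 ≡ 393;  279^6 ≡ 271;  279^101 ≡ 211;  279^202 ≡ 210;  279^303 ≡ 606;  279^606 ≡ 1.
Smallest exponent giving 1 is 606.

606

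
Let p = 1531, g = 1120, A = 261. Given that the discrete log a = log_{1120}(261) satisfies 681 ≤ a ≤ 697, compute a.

682

Compute 1120^681 mod 1531 = 614, then multiply by 1120 repeatedly:
  1120^681=614  1120^682=261
Found 261 at exponent 682.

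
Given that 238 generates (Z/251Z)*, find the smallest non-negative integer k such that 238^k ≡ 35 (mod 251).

Baby-step giant-step with m = ceil(sqrt(250)) = 16.
Baby table (238^j mod 251 for j=0..15):
  0:1  1:238  2:169  3:62  4:198  5:187  6:79  7:228
  8:48  9:129  10:80  11:215  12:217  13:191  14:27  15:151
Giant step factor: 238^(-16) ≡ 106 (mod 251).
Scan 35·106^i mod 251 for i = 0, 1, …:
  i=0: 35   i=1: 196   i=2: 194   i=3: 233
  i=4: 100   i=5: 58   i=6: 124   i=7: 92
  i=8: 214   i=9: 94   i=10: 175   i=11: 227
  i=12: 217
Match at i=12, j=12: k = 12·16 + 12 = 204.

204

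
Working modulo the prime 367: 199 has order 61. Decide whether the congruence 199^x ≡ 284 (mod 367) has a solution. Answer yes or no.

no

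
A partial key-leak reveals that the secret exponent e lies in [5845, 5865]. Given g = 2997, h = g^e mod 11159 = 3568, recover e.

5865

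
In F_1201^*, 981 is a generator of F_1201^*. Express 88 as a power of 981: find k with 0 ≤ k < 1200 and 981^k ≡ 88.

Baby-step giant-step with m = ceil(sqrt(1200)) = 35.
Baby table (981^j mod 1201 for j=0..34):
  0:1  1:981  2:360  3:66  4:1093  5:941  6:753  7:78
  8:855  9:457  10:344  11:1184  12:137  13:1086  14:79  15:635
  16:817  17:410  18:1076  19:1078  20:638  21:157  22:289  23:73
  24:754  25:1059  26:14  27:523  28:236  29:924  30:890  31:1164
  32:934  33:1092  34:1161
Giant step factor: 981^(-35) ≡ 382 (mod 1201).
Scan 88·382^i mod 1201 for i = 0, 1, …:
  i=0: 88   i=1: 1189   i=2: 220   i=3: 1171
  i=4: 550   i=5: 1126   i=6: 174   i=7: 413
  i=8: 435   i=9: 432     …   i=18: 483
  i=19: 753
Match at i=19, j=6: k = 19·35 + 6 = 671.

671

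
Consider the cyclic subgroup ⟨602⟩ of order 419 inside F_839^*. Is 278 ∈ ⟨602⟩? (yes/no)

no

278 ∈ ⟨602⟩ iff 278^419 ≡ 1 (mod 839), since |⟨602⟩| = 419.
278^419 mod 839 = 838.
Since 838 ≠ 1, 278 does not lie in the subgroup.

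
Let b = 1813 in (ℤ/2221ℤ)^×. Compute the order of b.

1110

The order of 1813 must divide p − 1 = 2220 = 2^2 · 3 · 5 · 37.
Divisors: 1, 2, 3, 4, 5, 6, 10, 12, 15, 20, 30, 37, 60, 74, 111, 148, 185, 222, 370, 444, 555, 740, 1110, 2220.
Check each in increasing order: 1813^1 ≡ 1813;  1813^2 ≡ 2110;  1813^3 ≡ 868;  1813^4 ≡ 1216;  1813^5 ≡ 1376;  1813^6 ≡ 505;  1813^10 ≡ 1084;  1813^12 ≡ 1831;  1813^15 ≡ 1293;  1813^20 ≡ 147;  1813^30 ≡ 1657;  1813^37 ≡ 1619;  1813^60 ≡ 493;  1813^74 ≡ 381;  1813^111 ≡ 1622;  1813^148 ≡ 796;  1813^185 ≡ 544;  1813^222 ≡ 1220;  1813^370 ≡ 543;  1813^444 ≡ 330;  1813^555 ≡ 2220;  1813^740 ≡ 1677;  1813^1110 ≡ 1.
Smallest exponent giving 1 is 1110.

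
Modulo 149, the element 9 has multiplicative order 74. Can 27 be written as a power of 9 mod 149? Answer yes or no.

no

27 ∈ ⟨9⟩ iff 27^74 ≡ 1 (mod 149), since |⟨9⟩| = 74.
27^74 mod 149 = 148.
Since 148 ≠ 1, 27 does not lie in the subgroup.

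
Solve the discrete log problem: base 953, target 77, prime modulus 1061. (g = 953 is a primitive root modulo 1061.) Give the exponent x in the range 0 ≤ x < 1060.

706

Baby-step giant-step with m = ceil(sqrt(1060)) = 33.
Baby table (953^j mod 1061 for j=0..32):
  0:1  1:953  2:1054  3:756  4:49  5:13  6:718  7:970
  8:279  9:637  10:169  11:846  12:939  13:444  14:854  15:75
  16:388  17:536  18:467  19:492  20:975  21:800  22:602  23:766
  24:30  25:1004  26:851  27:399  28:409  29:390  30:320  31:453
  32:943
Giant step factor: 953^(-33) ≡ 619 (mod 1061).
Scan 77·619^i mod 1061 for i = 0, 1, …:
  i=0: 77   i=1: 979   i=2: 170   i=3: 191
  i=4: 458   i=5: 215   i=6: 460   i=7: 392
  i=8: 740   i=9: 769     …   i=20: 23
  i=21: 444
Match at i=21, j=13: x = 21·33 + 13 = 706.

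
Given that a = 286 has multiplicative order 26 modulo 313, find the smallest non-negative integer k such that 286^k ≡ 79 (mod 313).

Successive powers of 286 modulo 313:
  286^0=1  286^1=286  286^2=103  286^3=36  286^4=280  286^5=265
  286^6=44  286^7=64  286^8=150  286^9=19  286^10=113  286^11=79
So 286^11 ≡ 79 (mod 313), giving k = 11.

11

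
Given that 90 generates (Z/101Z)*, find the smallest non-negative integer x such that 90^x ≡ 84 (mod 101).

60

Baby-step giant-step with m = ceil(sqrt(100)) = 10.
Baby table (90^j mod 101 for j=0..9):
  0:1  1:90  2:20  3:83  4:97  5:44  6:21  7:72
  8:16  9:26
Giant step factor: 90^(-10) ≡ 6 (mod 101).
Scan 84·6^i mod 101 for i = 0, 1, …:
  i=0: 84   i=1: 100   i=2: 95   i=3: 65
  i=4: 87   i=5: 17   i=6: 1
Match at i=6, j=0: x = 6·10 + 0 = 60.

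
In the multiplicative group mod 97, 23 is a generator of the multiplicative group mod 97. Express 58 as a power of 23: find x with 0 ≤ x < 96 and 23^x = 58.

Baby-step giant-step with m = ceil(sqrt(96)) = 10.
Baby table (23^j mod 97 for j=0..9):
  0:1  1:23  2:44  3:42  4:93  5:5  6:18  7:26
  8:16  9:77
Giant step factor: 23^(-10) ≡ 66 (mod 97).
Scan 58·66^i mod 97 for i = 0, 1, …:
  i=0: 58   i=1: 45   i=2: 60   i=3: 80
  i=4: 42
Match at i=4, j=3: x = 4·10 + 3 = 43.

43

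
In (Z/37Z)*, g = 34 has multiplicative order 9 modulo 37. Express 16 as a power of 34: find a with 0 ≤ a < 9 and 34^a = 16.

5

Successive powers of 34 modulo 37:
  34^0=1  34^1=34  34^2=9  34^3=10  34^4=7  34^5=16
So 34^5 ≡ 16 (mod 37), giving a = 5.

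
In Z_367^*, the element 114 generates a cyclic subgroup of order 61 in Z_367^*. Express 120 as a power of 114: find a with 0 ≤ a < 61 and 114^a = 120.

Successive powers of 114 modulo 367:
  114^0=1  114^1=114  114^2=151  114^3=332  114^4=47  114^5=220
  114^6=124  114^7=190  114^8=7  114^9=64  114^10=323  114^11=122
  114^12=329  114^13=72  114^14=134  114^15=229  114^16=49  114^17=81
  114^18=59  114^19=120
So 114^19 ≡ 120 (mod 367), giving a = 19.

19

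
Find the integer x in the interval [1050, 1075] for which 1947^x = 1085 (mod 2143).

Compute 1947^1050 mod 2143 = 203, then multiply by 1947 repeatedly:
  1947^1050=203  1947^1051=929  1947^1052=71  1947^1053=1085
Found 1085 at exponent 1053.

1053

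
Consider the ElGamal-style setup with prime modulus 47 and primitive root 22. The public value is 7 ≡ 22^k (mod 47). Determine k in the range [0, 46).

16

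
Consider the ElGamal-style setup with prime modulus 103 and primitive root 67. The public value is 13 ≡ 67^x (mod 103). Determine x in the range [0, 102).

Baby-step giant-step with m = ceil(sqrt(102)) = 11.
Baby table (67^j mod 103 for j=0..10):
  0:1  1:67  2:60  3:3  4:98  5:77  6:9  7:88
  8:25  9:27  10:58
Giant step factor: 67^(-11) ≡ 11 (mod 103).
Scan 13·11^i mod 103 for i = 0, 1, …:
  i=0: 13   i=1: 40   i=2: 28   i=3: 102
  i=4: 92   i=5: 85   i=6: 8   i=7: 88
Match at i=7, j=7: x = 7·11 + 7 = 84.

84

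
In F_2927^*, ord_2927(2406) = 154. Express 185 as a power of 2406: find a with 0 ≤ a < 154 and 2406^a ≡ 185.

93

Baby-step giant-step with m = ceil(sqrt(154)) = 13.
Baby table (2406^j mod 2927 for j=0..12):
  0:1  1:2406  2:2157  3:171  4:1646  5:45  6:2898  7:474
  8:1841  9:895  10:2025  11:1622  12:841
Giant step factor: 2406^(-13) ≡ 2578 (mod 2927).
Scan 185·2578^i mod 2927 for i = 0, 1, …:
  i=0: 185   i=1: 2756   i=2: 1139   i=3: 561
  i=4: 320   i=5: 2473   i=6: 388   i=7: 2157
Match at i=7, j=2: a = 7·13 + 2 = 93.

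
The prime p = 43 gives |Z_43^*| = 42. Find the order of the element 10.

The order of 10 must divide p − 1 = 42 = 2 · 3 · 7.
Divisors: 1, 2, 3, 6, 7, 14, 21, 42.
Check each in increasing order: 10^1 ≡ 10;  10^2 ≡ 14;  10^3 ≡ 11;  10^6 ≡ 35;  10^7 ≡ 6;  10^14 ≡ 36;  10^21 ≡ 1.
Smallest exponent giving 1 is 21.

21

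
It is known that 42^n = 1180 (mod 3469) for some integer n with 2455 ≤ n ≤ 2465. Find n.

Compute 42^2455 mod 3469 = 902, then multiply by 42 repeatedly:
  42^2455=902  42^2456=3194  42^2457=2326  42^2458=560  42^2459=2706
  42^2460=2644  42^2461=40  42^2462=1680  42^2463=1180
Found 1180 at exponent 2463.

2463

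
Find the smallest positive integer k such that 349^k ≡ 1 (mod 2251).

45

The order of 349 must divide p − 1 = 2250 = 2 · 3^2 · 5^3.
Divisors: 1, 2, 3, 5, 6, 9, 10, 15, 18, 25, 30, 45, 50, 75, 90, 125, 150, 225, 250, 375, 450, 750, 1125, 2250.
Check each in increasing order: 349^1 ≡ 349;  349^2 ≡ 247;  349^3 ≡ 665;  349^5 ≡ 2183;  349^6 ≡ 1029;  349^9 ≡ 2232;  349^10 ≡ 122;  349^15 ≡ 708;  349^18 ≡ 361;  349^25 ≡ 838;  349^30 ≡ 1542;  349^45 ≡ 1.
Smallest exponent giving 1 is 45.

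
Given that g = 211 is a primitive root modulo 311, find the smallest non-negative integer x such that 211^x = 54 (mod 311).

164

Baby-step giant-step with m = ceil(sqrt(310)) = 18.
Baby table (211^j mod 311 for j=0..17):
  0:1  1:211  2:48  3:176  4:127  5:51  6:187  7:271
  8:268  9:257  10:113  11:207  12:137  13:295  14:45  15:165
  16:294  17:145
Giant step factor: 211^(-18) ≡ 210 (mod 311).
Scan 54·210^i mod 311 for i = 0, 1, …:
  i=0: 54   i=1: 144   i=2: 73   i=3: 91
  i=4: 139   i=5: 267   i=6: 90   i=7: 240
  i=8: 18   i=9: 48
Match at i=9, j=2: x = 9·18 + 2 = 164.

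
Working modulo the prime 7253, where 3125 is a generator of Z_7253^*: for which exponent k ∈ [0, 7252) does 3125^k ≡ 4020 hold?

6792

Baby-step giant-step with m = ceil(sqrt(7252)) = 86.
Baby table (3125^j mod 7253 for j=0..85):
  0:1  1:3125  2:3087  3:385  4:6380  5:6256  6:3165  7:4786
  8:564  9:21  10:348  11:6803  12:832  13:3426  14:822  15:1188
  16:6217  17:4591  18:441  19:55  20:5056  21:2966  22:6669  23:2756
  24:3189  25:3  26:2122  27:2008  28:1155  29:4634  30:4262  31:2242
  32:7105  33:1692  34:63  35:1044  36:5903  37:2496  38:3025  39:2466
  40:3564  41:4145  42:6520  43:1323  44:165  45:662  46:1645  47:5501
  48:1015  49:2314  50:9  51:6366  52:6024  53:3465  54:6649  55:5533
  56:6726  57:6809  58:5076  59:189  60:3132  61:3203  62:235  63:1822
  64:145  65:3439  66:5182  67:5054  68:3969  69:495  70:1986  71:4935
  72:1997  73:3045  74:6942  75:27  76:4592  77:3566  78:3142  79:5441
  80:2093  81:5672  82:5921  83:722  84:567  85:2143
Giant step factor: 3125^(-86) ≡ 5920 (mod 7253).
Scan 4020·5920^i mod 7253 for i = 0, 1, …:
  i=0: 4020   i=1: 1307   i=2: 5742   i=3: 5082
  i=4: 7249   i=5: 5332   i=6: 384   i=7: 3091
  i=8: 6654   i=9: 637     …   i=77: 1300
  i=78: 567
Match at i=78, j=84: k = 78·86 + 84 = 6792.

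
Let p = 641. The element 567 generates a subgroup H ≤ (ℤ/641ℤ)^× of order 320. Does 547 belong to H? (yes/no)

547 ∈ ⟨567⟩ iff 547^320 ≡ 1 (mod 641), since |⟨567⟩| = 320.
547^320 mod 641 = 640.
Since 640 ≠ 1, 547 does not lie in the subgroup.

no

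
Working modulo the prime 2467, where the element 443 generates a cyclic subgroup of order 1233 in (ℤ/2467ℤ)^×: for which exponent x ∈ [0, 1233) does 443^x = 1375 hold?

Baby-step giant-step with m = ceil(sqrt(1233)) = 36.
Baby table (443^j mod 2467 for j=0..35):
  0:1  1:443  2:1356  3:1227  4:821  5:1054  6:659  7:831
  8:550  9:1884  10:766  11:1359  12:89  13:2422  14:2268  15:655
  16:1526  17:60  18:1910  19:2416  20:2077  21:2387  22:1565  23:68
  24:520  25:929  26:2025  27:1554  28:129  29:406  30:2234  31:395
  32:2295  33:281  34:1133  35:1118
Giant step factor: 443^(-36) ≡ 857 (mod 2467).
Scan 1375·857^i mod 2467 for i = 0, 1, …:
  i=0: 1375   i=1: 1616   i=2: 925   i=3: 818
  i=4: 398   i=5: 640   i=6: 806   i=7: 2449
  i=8: 1843   i=9: 571     …   i=19: 1123
  i=20: 281
Match at i=20, j=33: x = 20·36 + 33 = 753.

753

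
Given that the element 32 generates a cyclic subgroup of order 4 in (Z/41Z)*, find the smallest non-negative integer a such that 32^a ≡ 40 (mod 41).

2

Successive powers of 32 modulo 41:
  32^0=1  32^1=32  32^2=40
So 32^2 ≡ 40 (mod 41), giving a = 2.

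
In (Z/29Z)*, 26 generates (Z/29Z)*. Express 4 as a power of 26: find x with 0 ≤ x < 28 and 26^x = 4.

6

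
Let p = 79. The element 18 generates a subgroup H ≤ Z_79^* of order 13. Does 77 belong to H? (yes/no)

no

77 ∈ ⟨18⟩ iff 77^13 ≡ 1 (mod 79), since |⟨18⟩| = 13.
77^13 mod 79 = 24.
Since 24 ≠ 1, 77 does not lie in the subgroup.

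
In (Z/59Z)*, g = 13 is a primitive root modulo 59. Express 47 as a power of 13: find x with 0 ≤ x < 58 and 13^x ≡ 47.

Successive powers of 13 modulo 59:
  13^0=1  13^1=13  13^2=51  13^3=14  13^4=5  13^5=6
  13^6=19  13^7=11  13^8=25  13^9=30  13^10=36  13^11=55
  13^12=7  13^13=32  13^14=3  13^15=39  13^16=35  13^17=42
  13^18=15  13^19=18  13^20=57  13^21=33  13^22=16  13^23=31
  13^24=49  13^25=47
So 13^25 ≡ 47 (mod 59), giving x = 25.

25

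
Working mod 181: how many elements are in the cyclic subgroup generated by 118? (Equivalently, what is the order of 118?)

180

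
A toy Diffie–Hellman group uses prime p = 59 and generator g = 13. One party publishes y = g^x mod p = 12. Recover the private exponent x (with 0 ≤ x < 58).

54

Baby-step giant-step with m = ceil(sqrt(58)) = 8.
Baby table (13^j mod 59 for j=0..7):
  0:1  1:13  2:51  3:14  4:5  5:6  6:19  7:11
Giant step factor: 13^(-8) ≡ 26 (mod 59).
Scan 12·26^i mod 59 for i = 0, 1, …:
  i=0: 12   i=1: 17   i=2: 29   i=3: 46
  i=4: 16   i=5: 3   i=6: 19
Match at i=6, j=6: x = 6·8 + 6 = 54.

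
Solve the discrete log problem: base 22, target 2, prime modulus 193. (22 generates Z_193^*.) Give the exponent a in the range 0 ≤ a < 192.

Baby-step giant-step with m = ceil(sqrt(192)) = 14.
Baby table (22^j mod 193 for j=0..13):
  0:1  1:22  2:98  3:33  4:147  5:146  6:124  7:26
  8:186  9:39  10:86  11:155  12:129  13:136
Giant step factor: 22^(-14) ≡ 2 (mod 193).
Scan 2·2^i mod 193 for i = 0, 1, …:
  i=0: 2   i=1: 4   i=2: 8   i=3: 16
  i=4: 32   i=5: 64   i=6: 128   i=7: 63
  i=8: 126   i=9: 59   i=10: 118   i=11: 43
  i=12: 86
Match at i=12, j=10: a = 12·14 + 10 = 178.

178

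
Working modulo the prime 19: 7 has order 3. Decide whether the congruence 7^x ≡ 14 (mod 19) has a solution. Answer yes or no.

⟨7⟩ has order 3; its elements mod 19 are {1, 7, 11}.
14 is not in this set.

no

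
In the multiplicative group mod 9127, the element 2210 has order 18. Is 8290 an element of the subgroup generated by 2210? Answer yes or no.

8290 ∈ ⟨2210⟩ iff 8290^18 ≡ 1 (mod 9127), since |⟨2210⟩| = 18.
8290^18 mod 9127 = 1.
Since 1 = 1, 8290 lies in the subgroup.

yes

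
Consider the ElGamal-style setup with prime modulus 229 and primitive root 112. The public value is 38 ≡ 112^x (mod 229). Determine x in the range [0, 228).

151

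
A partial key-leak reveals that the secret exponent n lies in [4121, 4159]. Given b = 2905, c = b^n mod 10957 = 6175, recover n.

4148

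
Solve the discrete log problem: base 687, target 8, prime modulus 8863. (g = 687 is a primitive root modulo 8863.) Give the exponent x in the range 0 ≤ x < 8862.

2544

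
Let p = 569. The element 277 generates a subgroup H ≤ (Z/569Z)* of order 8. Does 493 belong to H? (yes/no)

yes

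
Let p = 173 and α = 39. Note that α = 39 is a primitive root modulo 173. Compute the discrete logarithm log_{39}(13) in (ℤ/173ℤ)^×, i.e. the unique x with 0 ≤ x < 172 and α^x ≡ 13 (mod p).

Baby-step giant-step with m = ceil(sqrt(172)) = 14.
Baby table (39^j mod 173 for j=0..13):
  0:1  1:39  2:137  3:153  4:85  5:28  6:54  7:30
  8:132  9:131  10:92  11:128  12:148  13:63
Giant step factor: 39^(-14) ≡ 89 (mod 173).
Scan 13·89^i mod 173 for i = 0, 1, …:
  i=0: 13   i=1: 119   i=2: 38   i=3: 95
  i=4: 151   i=5: 118   i=6: 122   i=7: 132
Match at i=7, j=8: x = 7·14 + 8 = 106.

106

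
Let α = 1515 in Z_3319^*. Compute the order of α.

The order of 1515 must divide p − 1 = 3318 = 2 · 3 · 7 · 79.
Divisors: 1, 2, 3, 6, 7, 14, 21, 42, 79, 158, 237, 474, 553, 1106, 1659, 3318.
Check each in increasing order: 1515^1 ≡ 1515;  1515^2 ≡ 1796;  1515^3 ≡ 2679;  1515^6 ≡ 1363;  1515^7 ≡ 527;  1515^14 ≡ 2252;  1515^21 ≡ 1921;  1515^42 ≡ 2832;  1515^79 ≡ 696;  1515^158 ≡ 3161;  1515^237 ≡ 2878;  1515^474 ≡ 1979;  1515^553 ≡ 3318;  1515^1106 ≡ 1.
Smallest exponent giving 1 is 1106.

1106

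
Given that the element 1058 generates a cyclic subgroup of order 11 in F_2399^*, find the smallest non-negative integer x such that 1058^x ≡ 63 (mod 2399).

7

Successive powers of 1058 modulo 2399:
  1058^0=1  1058^1=1058  1058^2=1430  1058^3=1570  1058^4=952  1058^5=2035
  1058^6=1127  1058^7=63
So 1058^7 ≡ 63 (mod 2399), giving x = 7.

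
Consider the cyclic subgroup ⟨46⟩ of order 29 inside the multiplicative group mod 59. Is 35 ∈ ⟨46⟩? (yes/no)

yes

35 ∈ ⟨46⟩ iff 35^29 ≡ 1 (mod 59), since |⟨46⟩| = 29.
35^29 mod 59 = 1.
Since 1 = 1, 35 lies in the subgroup.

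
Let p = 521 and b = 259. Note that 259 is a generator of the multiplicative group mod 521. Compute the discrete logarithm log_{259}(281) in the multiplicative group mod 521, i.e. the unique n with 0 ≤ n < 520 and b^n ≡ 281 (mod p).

255

Baby-step giant-step with m = ceil(sqrt(520)) = 23.
Baby table (259^j mod 521 for j=0..22):
  0:1  1:259  2:393  3:192  4:233  5:432  6:394  7:451
  8:105  9:103  10:106  11:362  12:499  13:33  14:211  15:465
  16:84  17:395  18:189  19:498  20:295  21:339  22:273
Giant step factor: 259^(-23) ≡ 514 (mod 521).
Scan 281·514^i mod 521 for i = 0, 1, …:
  i=0: 281   i=1: 117   i=2: 223   i=3: 2
  i=4: 507   i=5: 98   i=6: 356   i=7: 113
  i=8: 251   i=9: 327   i=10: 316   i=11: 393
Match at i=11, j=2: n = 11·23 + 2 = 255.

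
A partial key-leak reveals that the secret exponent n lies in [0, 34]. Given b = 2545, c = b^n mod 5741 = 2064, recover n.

24

Compute 2545^0 mod 5741 = 1, then multiply by 2545 repeatedly:
  2545^0=1  2545^1=2545  2545^2=1177  2545^3=4404  2545^4=1748
  2545^5=5126  2545^6=2118  2545^7=5252  2545^8=1292  2545^9=4288
  2545^10=5060  2545^11=637  2545^12=2203  2545^13=3419  2545^14=3740
  2545^15=5463  2545^16=4374  2545^17=31  2545^18=4262  2545^19=2041
  2545^20=4481  2545^21=2519  2545^22=3899  2545^23=2507  2545^24=2064
Found 2064 at exponent 24.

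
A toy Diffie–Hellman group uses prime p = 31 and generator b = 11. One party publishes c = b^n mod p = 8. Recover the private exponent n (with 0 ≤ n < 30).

24

Successive powers of 11 modulo 31:
  11^0=1  11^1=11  11^2=28  11^3=29  11^4=9  11^5=6
  11^6=4  11^7=13  11^8=19  11^9=23  11^10=5  11^11=24
  11^12=16  11^13=21  11^14=14  11^15=30  11^16=20  11^17=3
  11^18=2  11^19=22  11^20=25  11^21=27  11^22=18  11^23=12
  11^24=8
So 11^24 ≡ 8 (mod 31), giving n = 24.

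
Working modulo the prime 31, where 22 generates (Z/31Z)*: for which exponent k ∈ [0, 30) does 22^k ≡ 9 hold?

16

Successive powers of 22 modulo 31:
  22^0=1  22^1=22  22^2=19  22^3=15  22^4=20  22^5=6
  22^6=8  22^7=21  22^8=28  22^9=27  22^10=5  22^11=17
  22^12=2  22^13=13  22^14=7  22^15=30  22^16=9
So 22^16 ≡ 9 (mod 31), giving k = 16.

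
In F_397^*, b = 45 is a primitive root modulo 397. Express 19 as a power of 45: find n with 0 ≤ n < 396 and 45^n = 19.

328

Baby-step giant-step with m = ceil(sqrt(396)) = 20.
Baby table (45^j mod 397 for j=0..19):
  0:1  1:45  2:40  3:212  4:12  5:143  6:83  7:162
  8:144  9:128  10:202  11:356  12:140  13:345  14:42  15:302
  16:92  17:170  18:107  19:51
Giant step factor: 45^(-20) ≡ 73 (mod 397).
Scan 19·73^i mod 397 for i = 0, 1, …:
  i=0: 19   i=1: 196   i=2: 16   i=3: 374
  i=4: 306   i=5: 106   i=6: 195   i=7: 340
  i=8: 206   i=9: 349     …   i=15: 176
  i=16: 144
Match at i=16, j=8: n = 16·20 + 8 = 328.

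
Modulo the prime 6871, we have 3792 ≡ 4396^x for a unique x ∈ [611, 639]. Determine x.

631

Compute 4396^611 mod 6871 = 2714, then multiply by 4396 repeatedly:
  4396^611=2714  4396^612=2688  4396^613=5199  4396^614=1858  4396^615=5020
  4396^616=5139  4396^617=6067  4396^618=4181  4396^619=6622  4396^620=4756
  4396^621=5794  4396^622=6498  4396^623=2461  4396^624=3602  4396^625=3608
  4396^626=2500  4396^627=3271  4396^628=5184  4396^629=4628  4396^630=6528
  4396^631=3792
Found 3792 at exponent 631.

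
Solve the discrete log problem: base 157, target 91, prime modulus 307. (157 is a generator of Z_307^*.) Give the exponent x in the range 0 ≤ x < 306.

189

Baby-step giant-step with m = ceil(sqrt(306)) = 18.
Baby table (157^j mod 307 for j=0..17):
  0:1  1:157  2:89  3:158  4:246  5:247  6:97  7:186
  8:37  9:283  10:223  11:13  12:199  13:236  14:212  15:128
  16:141  17:33
Giant step factor: 157^(-18) ≡ 105 (mod 307).
Scan 91·105^i mod 307 for i = 0, 1, …:
  i=0: 91   i=1: 38   i=2: 306   i=3: 202
  i=4: 27   i=5: 72   i=6: 192   i=7: 205
  i=8: 35   i=9: 298   i=10: 283
Match at i=10, j=9: x = 10·18 + 9 = 189.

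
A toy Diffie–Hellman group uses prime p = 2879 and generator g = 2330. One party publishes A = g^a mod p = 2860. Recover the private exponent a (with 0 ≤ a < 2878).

381

Baby-step giant-step with m = ceil(sqrt(2878)) = 54.
Baby table (2330^j mod 2879 for j=0..53):
  0:1  1:2330  2:1985  3:1376  4:1753  5:2068  6:1873  7:2405
  8:1116  9:543  10:1309  11:1109  12:1507  13:1809  14:114  15:752
  16:1728  17:1398  18:1191  19:2553  20:476  21:665  22:548  23:1443
  24:2397  25:2629  26:1937  27:1817  28:1480  29:2237  30:1220  31:1027
  32:461  33:263  34:2442  35:956  36:2013  37:399  38:2632  39:290
  40:2014  41:2729  42:1738  43:1666  44:888  45:1918  46:732  47:1192
  48:2004  49:2461  50:2041  51:2301  52:632  53:1391
Giant step factor: 2330^(-54) ≡ 2032 (mod 2879).
Scan 2860·2032^i mod 2879 for i = 0, 1, …:
  i=0: 2860   i=1: 1698   i=2: 1294   i=3: 881
  i=4: 2333   i=5: 1822   i=6: 2789   i=7: 1376
Match at i=7, j=3: a = 7·54 + 3 = 381.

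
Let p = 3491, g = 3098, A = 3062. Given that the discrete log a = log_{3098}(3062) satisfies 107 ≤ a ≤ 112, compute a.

111

Compute 3098^107 mod 3491 = 495, then multiply by 3098 repeatedly:
  3098^107=495  3098^108=961  3098^109=2846  3098^110=2133  3098^111=3062
Found 3062 at exponent 111.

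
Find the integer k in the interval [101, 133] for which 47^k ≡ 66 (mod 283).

132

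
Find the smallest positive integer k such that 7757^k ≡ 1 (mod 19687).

The order of 7757 must divide p − 1 = 19686 = 2 · 3 · 17 · 193.
Divisors: 1, 2, 3, 6, 17, 34, 51, 102, 193, 386, 579, 1158, 3281, 6562, 9843, 19686.
Check each in increasing order: 7757^1 ≡ 7757;  7757^2 ≡ 7577;  7757^3 ≡ 9094;  7757^6 ≡ 15436;  7757^17 ≡ 11511;  7757^34 ≡ 9611;  7757^51 ≡ 10968;  7757^102 ≡ 9454;  7757^193 ≡ 4983;  7757^386 ≡ 4982;  7757^579 ≡ 19686;  7757^1158 ≡ 1.
Smallest exponent giving 1 is 1158.

1158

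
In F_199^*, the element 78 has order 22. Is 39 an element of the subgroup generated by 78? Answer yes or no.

39 ∈ ⟨78⟩ iff 39^22 ≡ 1 (mod 199), since |⟨78⟩| = 22.
39^22 mod 199 = 178.
Since 178 ≠ 1, 39 does not lie in the subgroup.

no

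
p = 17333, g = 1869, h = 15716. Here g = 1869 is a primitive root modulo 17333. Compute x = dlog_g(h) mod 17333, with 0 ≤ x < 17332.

Baby-step giant-step with m = ceil(sqrt(17332)) = 132.
Baby table (1869^j mod 17333 for j=0..131):
  0:1  1:1869  2:9228  3:797  4:16288  5:5524  6:11221  7:16452
  8:46  9:16642  10:8496  11:1996  12:3929  13:11442  14:13509  15:11473
  16:2116  17:2880  18:9490  19:5151  20:7404  21:6342  22:14759  23:7768
  24:10671  25:11149  26:3215  27:11617  28:11257  29:14404  30:2927  31:10668
  32:5542  33:10197  34:9226  35:14392  36:15165  37:3930  38:13311  39:5404
  40:12270  41:1071  42:8404  43:3378  44:4270  45:7450  46:5651  47:5922
  48:9764  49:14600  50:5258  51:16724  52:5757  53:13373  54:17284  55:12417
  56:15819  57:12946  58:16539  59:6652  60:4827  61:8503  62:15079  63:16526
  64:17021  65:6194  66:15475  67:11331  68:14046  69:9812  70:314  71:14877
  72:2981  73:7596  74:1197  75:1236  76:4795  77:694  78:14444  79:8355
  80:15795  81:2756  82:3063  83:4857  84:12574  85:14591  86:5770  87:3004
  88:15917  89:5445  90:2234  91:15426  92:6415  93:12532  94:5425  95:16853
  96:4196  97:7808  98:16099  99:16276  100:429  101:4483  102:6888  103:12586
  104:2353  105:12508  106:12568  107:3377  108:2401  109:15555  110:4854  111:6967
  112:4240  113:3379  114:6139  115:16678  116:6448  117:4877  118:15288  119:8488
  120:4377  121:16770  122:5066  123:4536  124:1947  125:16346  126:9928  127:9122
  128:10679  129:8768  130:7707  131:660
Giant step factor: 1869^(-132) ≡ 2830 (mod 17333).
Scan 15716·2830^i mod 17333 for i = 0, 1, …:
  i=0: 15716   i=1: 17135   i=2: 11649   i=3: 16637
  i=4: 6282   i=5: 11735   i=6: 22   i=7: 10261
  i=8: 5855   i=9: 16635     …   i=58: 1109
  i=59: 1197
Match at i=59, j=74: x = 59·132 + 74 = 7862.

7862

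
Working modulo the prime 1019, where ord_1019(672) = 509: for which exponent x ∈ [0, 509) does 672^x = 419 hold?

299

Baby-step giant-step with m = ceil(sqrt(509)) = 23.
Baby table (672^j mod 1019 for j=0..22):
  0:1  1:672  2:167  3:134  4:376  5:979  6:633  7:453
  8:754  9:245  10:581  11:155  12:222  13:410  14:390  15:197
  16:933  17:291  18:923  19:704  20:272  21:383  22:588
Giant step factor: 672^(-23) ≡ 462 (mod 1019).
Scan 419·462^i mod 1019 for i = 0, 1, …:
  i=0: 419   i=1: 987   i=2: 501   i=3: 149
  i=4: 565   i=5: 166   i=6: 267   i=7: 55
  i=8: 954   i=9: 540   i=10: 844   i=11: 670
  i=12: 783   i=13: 1
Match at i=13, j=0: x = 13·23 + 0 = 299.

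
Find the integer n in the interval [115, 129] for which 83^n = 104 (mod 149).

Compute 83^115 mod 149 = 38, then multiply by 83 repeatedly:
  83^115=38  83^116=25  83^117=138  83^118=130  83^119=62
  83^120=80  83^121=84  83^122=118  83^123=109  83^124=107
  83^125=90  83^126=20  83^127=21  83^128=104
Found 104 at exponent 128.

128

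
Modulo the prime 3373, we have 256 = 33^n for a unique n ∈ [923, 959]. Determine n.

Compute 33^923 mod 3373 = 679, then multiply by 33 repeatedly:
  33^923=679  33^924=2169  33^925=744  33^926=941  33^927=696
  33^928=2730  33^929=2392  33^930=1357  33^931=932  33^932=399
  33^933=3048  33^934=2767  33^935=240  33^936=1174  33^937=1639
  33^938=119  33^939=554  33^940=1417  33^941=2912  33^942=1652
  33^943=548  33^944=1219  33^945=3124  33^946=1902  33^947=2052
  33^948=256
Found 256 at exponent 948.

948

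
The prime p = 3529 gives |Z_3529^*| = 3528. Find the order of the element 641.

1764

The order of 641 must divide p − 1 = 3528 = 2^3 · 3^2 · 7^2.
Divisors: 1, 2, 3, 4, 6, 7, 8, 9, 12, 14, 18, 21, 24, 28, 36, 42, 49, 56, 63, 72, 84, 98, 126, 147, 168, 196, 252, 294, 392, 441, 504, 588, 882, 1176, 1764, 3528.
Check each in increasing order: 641^1 ≡ 641;  641^2 ≡ 1517;  641^3 ≡ 1922;  641^4 ≡ 381;  641^6 ≡ 2750;  641^7 ≡ 1779;  641^8 ≡ 472;  641^9 ≡ 2587;  641^12 ≡ 3382;  641^14 ≡ 2857;  641^18 ≡ 1585;  641^21 ≡ 843;  641^24 ≡ 435;  641^28 ≡ 3401;  641^36 ≡ 3106;  641^42 ≡ 1320;  641^49 ≡ 1495;  641^56 ≡ 2268;  641^63 ≡ 1125;  641^72 ≡ 2479;  641^84 ≡ 2603;  641^98 ≡ 1168;  641^126 ≡ 2243;  641^147 ≡ 2834;  641^168 ≡ 3458;  641^196 ≡ 2030;  641^252 ≡ 2224;  641^294 ≡ 3081;  641^392 ≡ 2557;  641^441 ≡ 808;  641^504 ≡ 2047;  641^588 ≡ 3080;  641^882 ≡ 3528;  641^1176 ≡ 448;  641^1764 ≡ 1.
Smallest exponent giving 1 is 1764.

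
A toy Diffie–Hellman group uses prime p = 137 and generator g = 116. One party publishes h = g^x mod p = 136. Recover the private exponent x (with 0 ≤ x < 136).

68

Baby-step giant-step with m = ceil(sqrt(136)) = 12.
Baby table (116^j mod 137 for j=0..11):
  0:1  1:116  2:30  3:55  4:78  5:6  6:11  7:43
  8:56  9:57  10:36  11:66
Giant step factor: 116^(-12) ≡ 77 (mod 137).
Scan 136·77^i mod 137 for i = 0, 1, …:
  i=0: 136   i=1: 60   i=2: 99   i=3: 88
  i=4: 63   i=5: 56
Match at i=5, j=8: x = 5·12 + 8 = 68.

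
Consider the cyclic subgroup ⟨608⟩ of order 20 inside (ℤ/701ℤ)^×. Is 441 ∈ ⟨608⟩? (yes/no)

no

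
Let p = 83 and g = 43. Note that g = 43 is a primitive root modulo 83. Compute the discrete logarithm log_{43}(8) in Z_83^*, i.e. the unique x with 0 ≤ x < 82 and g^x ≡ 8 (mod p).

Baby-step giant-step with m = ceil(sqrt(82)) = 10.
Baby table (43^j mod 83 for j=0..9):
  0:1  1:43  2:23  3:76  4:31  5:5  6:49  7:32
  8:48  9:72
Giant step factor: 43^(-10) ≡ 10 (mod 83).
Scan 8·10^i mod 83 for i = 0, 1, …:
  i=0: 8   i=1: 80   i=2: 53   i=3: 32
Match at i=3, j=7: x = 3·10 + 7 = 37.

37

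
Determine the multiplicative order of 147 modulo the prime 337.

The order of 147 must divide p − 1 = 336 = 2^4 · 3 · 7.
Divisors: 1, 2, 3, 4, 6, 7, 8, 12, 14, 16, 21, 24, 28, 42, 48, 56, 84, 112, 168, 336.
Check each in increasing order: 147^1 ≡ 147;  147^2 ≡ 41;  147^3 ≡ 298;  147^4 ≡ 333;  147^6 ≡ 173;  147^7 ≡ 156;  147^8 ≡ 16;  147^12 ≡ 273;  147^14 ≡ 72;  147^16 ≡ 256;  147^21 ≡ 111;  147^24 ≡ 52;  147^28 ≡ 129;  147^42 ≡ 189;  147^48 ≡ 8;  147^56 ≡ 128;  147^84 ≡ 336;  147^112 ≡ 208;  147^168 ≡ 1.
Smallest exponent giving 1 is 168.

168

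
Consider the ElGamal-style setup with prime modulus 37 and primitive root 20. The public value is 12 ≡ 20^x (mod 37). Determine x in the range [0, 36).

Successive powers of 20 modulo 37:
  20^0=1  20^1=20  20^2=30  20^3=8  20^4=12
So 20^4 ≡ 12 (mod 37), giving x = 4.

4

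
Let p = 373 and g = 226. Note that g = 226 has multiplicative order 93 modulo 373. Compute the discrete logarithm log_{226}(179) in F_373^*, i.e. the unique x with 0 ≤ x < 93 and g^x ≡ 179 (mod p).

91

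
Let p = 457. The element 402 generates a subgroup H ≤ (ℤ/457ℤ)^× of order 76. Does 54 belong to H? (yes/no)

54 ∈ ⟨402⟩ iff 54^76 ≡ 1 (mod 457), since |⟨402⟩| = 76.
54^76 mod 457 = 1.
Since 1 = 1, 54 lies in the subgroup.

yes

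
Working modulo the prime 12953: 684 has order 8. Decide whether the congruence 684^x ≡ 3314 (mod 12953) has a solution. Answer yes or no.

3314 ∈ ⟨684⟩ iff 3314^8 ≡ 1 (mod 12953), since |⟨684⟩| = 8.
3314^8 mod 12953 = 1.
Since 1 = 1, 3314 lies in the subgroup.

yes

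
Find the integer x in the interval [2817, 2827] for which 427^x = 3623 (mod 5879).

2822

Compute 427^2817 mod 5879 = 5479, then multiply by 427 repeatedly:
  427^2817=5479  427^2818=5570  427^2819=3274  427^2820=4675  427^2821=3244
  427^2822=3623
Found 3623 at exponent 2822.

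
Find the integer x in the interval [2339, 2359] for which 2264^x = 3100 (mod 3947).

2347

Compute 2264^2339 mod 3947 = 405, then multiply by 2264 repeatedly:
  2264^2339=405  2264^2340=1216  2264^2341=1965  2264^2342=491  2264^2343=2517
  2264^2344=2967  2264^2345=3441  2264^2346=2993  2264^2347=3100
Found 3100 at exponent 2347.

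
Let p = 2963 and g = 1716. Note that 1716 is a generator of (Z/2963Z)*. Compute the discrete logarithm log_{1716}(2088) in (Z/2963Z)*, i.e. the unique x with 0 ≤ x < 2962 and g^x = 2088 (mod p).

2427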